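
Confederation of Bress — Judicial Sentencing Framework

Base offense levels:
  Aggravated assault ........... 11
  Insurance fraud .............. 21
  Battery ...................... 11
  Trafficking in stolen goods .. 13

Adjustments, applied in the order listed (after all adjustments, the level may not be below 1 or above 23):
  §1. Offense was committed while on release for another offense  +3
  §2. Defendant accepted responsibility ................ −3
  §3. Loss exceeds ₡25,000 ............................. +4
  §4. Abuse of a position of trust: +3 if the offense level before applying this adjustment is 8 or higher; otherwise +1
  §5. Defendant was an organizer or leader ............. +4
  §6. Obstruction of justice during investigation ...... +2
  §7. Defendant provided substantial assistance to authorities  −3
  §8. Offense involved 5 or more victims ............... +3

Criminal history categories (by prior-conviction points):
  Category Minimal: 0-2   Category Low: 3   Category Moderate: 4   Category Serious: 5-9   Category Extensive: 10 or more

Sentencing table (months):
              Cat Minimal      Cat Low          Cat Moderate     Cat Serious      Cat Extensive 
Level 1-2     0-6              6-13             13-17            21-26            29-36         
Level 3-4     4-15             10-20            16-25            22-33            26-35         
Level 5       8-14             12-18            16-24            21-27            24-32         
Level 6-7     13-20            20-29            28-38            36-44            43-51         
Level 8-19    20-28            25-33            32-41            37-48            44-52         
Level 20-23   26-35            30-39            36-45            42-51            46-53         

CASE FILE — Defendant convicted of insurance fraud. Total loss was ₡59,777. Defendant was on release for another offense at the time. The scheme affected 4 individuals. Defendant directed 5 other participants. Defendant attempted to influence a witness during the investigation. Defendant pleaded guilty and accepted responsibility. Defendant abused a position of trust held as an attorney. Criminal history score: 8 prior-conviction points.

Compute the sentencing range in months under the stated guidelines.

Base offense level for insurance fraud: 21.
§1 applies: 21 + 3 = 24.
§2 applies: 24 − 3 = 21.
§3 applies: 21 + 4 = 25.
§4 applies (level before this adjustment is 25 ≥ 8, so +3): 25 + 3 = 28.
§5 applies: 28 + 4 = 32.
§6 applies: 32 + 2 = 34.
§7 does not apply.
§8 does not apply.
Level 34 exceeds the maximum of 23; capped at 23.
Final offense level: 23.
Criminal history: 8 prior points → Category Serious (5-9).
Level 23 falls in the 20-23 band.
Grid: Level 20-23 × Category Serious = 42-51 months.

42-51 months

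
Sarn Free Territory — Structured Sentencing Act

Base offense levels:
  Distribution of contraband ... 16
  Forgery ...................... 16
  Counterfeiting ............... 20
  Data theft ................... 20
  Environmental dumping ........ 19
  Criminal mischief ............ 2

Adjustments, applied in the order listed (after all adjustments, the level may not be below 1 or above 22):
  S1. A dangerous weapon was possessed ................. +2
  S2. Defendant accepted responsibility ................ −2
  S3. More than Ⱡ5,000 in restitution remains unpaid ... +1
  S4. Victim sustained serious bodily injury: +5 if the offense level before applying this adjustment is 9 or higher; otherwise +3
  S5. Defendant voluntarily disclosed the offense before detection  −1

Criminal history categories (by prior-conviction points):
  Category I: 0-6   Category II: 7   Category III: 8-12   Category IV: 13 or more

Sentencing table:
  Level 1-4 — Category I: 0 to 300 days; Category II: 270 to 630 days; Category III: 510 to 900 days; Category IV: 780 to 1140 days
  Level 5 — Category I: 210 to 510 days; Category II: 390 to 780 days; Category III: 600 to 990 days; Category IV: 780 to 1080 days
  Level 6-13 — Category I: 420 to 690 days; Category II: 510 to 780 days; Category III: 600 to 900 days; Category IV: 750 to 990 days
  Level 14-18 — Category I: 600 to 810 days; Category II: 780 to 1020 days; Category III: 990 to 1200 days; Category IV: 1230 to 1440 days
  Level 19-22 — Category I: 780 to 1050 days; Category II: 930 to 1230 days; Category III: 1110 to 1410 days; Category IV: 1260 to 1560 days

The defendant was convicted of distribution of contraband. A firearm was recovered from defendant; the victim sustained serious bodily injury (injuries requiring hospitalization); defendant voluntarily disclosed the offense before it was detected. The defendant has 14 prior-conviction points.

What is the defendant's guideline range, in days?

1260-1560 days

Base offense level for distribution of contraband: 16.
S1 applies: 16 + 2 = 18.
S3 does not apply.
S4 applies (level before this adjustment is 18 ≥ 9, so +5): 18 + 5 = 23.
S5 applies: 23 − 1 = 22.
Final offense level: 22.
Criminal history: 14 prior points → Category IV (13+).
Level 22 falls in the 19-22 band.
Grid: Level 19-22 × Category IV = 1260-1560 days.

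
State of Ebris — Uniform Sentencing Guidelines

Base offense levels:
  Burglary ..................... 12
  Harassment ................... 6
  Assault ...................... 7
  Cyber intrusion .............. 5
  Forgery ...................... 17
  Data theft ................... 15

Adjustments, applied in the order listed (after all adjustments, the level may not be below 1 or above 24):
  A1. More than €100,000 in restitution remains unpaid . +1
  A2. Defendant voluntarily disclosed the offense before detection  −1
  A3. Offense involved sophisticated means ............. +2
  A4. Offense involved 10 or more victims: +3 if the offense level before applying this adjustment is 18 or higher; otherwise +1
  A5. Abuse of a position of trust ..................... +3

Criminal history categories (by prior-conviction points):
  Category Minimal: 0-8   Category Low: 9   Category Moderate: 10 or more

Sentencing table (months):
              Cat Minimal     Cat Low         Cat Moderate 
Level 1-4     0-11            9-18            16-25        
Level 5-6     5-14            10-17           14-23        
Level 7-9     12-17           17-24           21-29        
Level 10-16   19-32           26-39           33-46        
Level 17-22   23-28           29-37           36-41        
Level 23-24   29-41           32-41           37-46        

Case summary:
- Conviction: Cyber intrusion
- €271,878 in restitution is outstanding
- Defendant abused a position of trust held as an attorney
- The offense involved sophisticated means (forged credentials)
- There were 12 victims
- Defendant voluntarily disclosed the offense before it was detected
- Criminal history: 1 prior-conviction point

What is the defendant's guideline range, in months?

Base offense level for cyber intrusion: 5.
A1 applies: 5 + 1 = 6.
A2 applies: 6 − 1 = 5.
A3 applies: 5 + 2 = 7.
A4 applies (level before this adjustment is 7 < 18, so +1): 7 + 1 = 8.
A5 applies: 8 + 3 = 11.
Final offense level: 11.
Criminal history: 1 prior point → Category Minimal (0-8).
Level 11 falls in the 10-16 band.
Grid: Level 10-16 × Category Minimal = 19-32 months.

19-32 months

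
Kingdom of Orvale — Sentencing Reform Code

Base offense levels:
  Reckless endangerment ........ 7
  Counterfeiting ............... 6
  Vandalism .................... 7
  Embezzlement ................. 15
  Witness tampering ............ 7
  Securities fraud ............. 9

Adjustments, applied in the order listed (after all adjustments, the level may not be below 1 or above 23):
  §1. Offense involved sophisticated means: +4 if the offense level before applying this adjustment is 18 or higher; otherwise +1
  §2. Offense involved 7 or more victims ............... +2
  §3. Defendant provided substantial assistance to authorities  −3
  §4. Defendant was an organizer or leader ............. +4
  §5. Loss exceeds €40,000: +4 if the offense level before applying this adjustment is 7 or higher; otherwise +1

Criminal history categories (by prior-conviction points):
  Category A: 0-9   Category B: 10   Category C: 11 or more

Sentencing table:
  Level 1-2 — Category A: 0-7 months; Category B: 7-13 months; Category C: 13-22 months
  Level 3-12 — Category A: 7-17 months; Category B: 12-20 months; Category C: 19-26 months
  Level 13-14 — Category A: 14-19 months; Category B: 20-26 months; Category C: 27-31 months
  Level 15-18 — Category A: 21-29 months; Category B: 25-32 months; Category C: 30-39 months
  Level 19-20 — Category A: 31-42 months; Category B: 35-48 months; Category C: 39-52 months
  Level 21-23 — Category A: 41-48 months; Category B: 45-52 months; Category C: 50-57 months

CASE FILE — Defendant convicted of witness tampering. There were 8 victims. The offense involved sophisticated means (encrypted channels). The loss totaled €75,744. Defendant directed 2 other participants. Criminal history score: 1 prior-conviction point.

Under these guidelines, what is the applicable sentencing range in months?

21-29 months

Base offense level for witness tampering: 7.
§1 applies (level before this adjustment is 7 < 18, so +1): 7 + 1 = 8.
§2 applies: 8 + 2 = 10.
§3 does not apply.
§4 applies: 10 + 4 = 14.
§5 applies (level before this adjustment is 14 ≥ 7, so +4): 14 + 4 = 18.
Final offense level: 18.
Criminal history: 1 prior point → Category A (0-9).
Level 18 falls in the 15-18 band.
Grid: Level 15-18 × Category A = 21-29 months.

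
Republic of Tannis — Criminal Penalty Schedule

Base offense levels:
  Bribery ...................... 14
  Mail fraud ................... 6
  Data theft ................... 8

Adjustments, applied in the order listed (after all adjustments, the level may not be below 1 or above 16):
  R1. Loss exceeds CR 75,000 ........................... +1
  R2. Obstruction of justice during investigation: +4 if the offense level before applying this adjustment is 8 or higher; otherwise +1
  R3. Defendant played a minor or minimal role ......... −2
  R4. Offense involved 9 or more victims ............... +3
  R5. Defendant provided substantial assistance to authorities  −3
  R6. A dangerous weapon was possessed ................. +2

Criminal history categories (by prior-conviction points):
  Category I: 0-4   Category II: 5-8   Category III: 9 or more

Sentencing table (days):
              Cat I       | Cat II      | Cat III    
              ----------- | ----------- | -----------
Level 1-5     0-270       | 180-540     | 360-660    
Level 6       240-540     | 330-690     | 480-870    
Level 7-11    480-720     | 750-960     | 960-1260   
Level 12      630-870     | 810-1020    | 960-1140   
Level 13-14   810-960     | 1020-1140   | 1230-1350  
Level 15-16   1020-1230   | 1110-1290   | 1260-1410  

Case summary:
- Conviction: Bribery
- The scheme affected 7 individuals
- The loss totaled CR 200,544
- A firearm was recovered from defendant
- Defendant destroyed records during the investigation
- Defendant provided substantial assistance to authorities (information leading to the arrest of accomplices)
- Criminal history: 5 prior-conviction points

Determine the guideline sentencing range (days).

Base offense level for bribery: 14.
R1 applies: 14 + 1 = 15.
R2 applies (level before this adjustment is 15 ≥ 8, so +4): 15 + 4 = 19.
R3 does not apply.
R5 applies: 19 − 3 = 16.
R6 applies: 16 + 2 = 18.
Level 18 exceeds the maximum of 16; capped at 16.
Final offense level: 16.
Criminal history: 5 prior points → Category II (5-8).
Level 16 falls in the 15-16 band.
Grid: Level 15-16 × Category II = 1110-1290 days.

1110-1290 days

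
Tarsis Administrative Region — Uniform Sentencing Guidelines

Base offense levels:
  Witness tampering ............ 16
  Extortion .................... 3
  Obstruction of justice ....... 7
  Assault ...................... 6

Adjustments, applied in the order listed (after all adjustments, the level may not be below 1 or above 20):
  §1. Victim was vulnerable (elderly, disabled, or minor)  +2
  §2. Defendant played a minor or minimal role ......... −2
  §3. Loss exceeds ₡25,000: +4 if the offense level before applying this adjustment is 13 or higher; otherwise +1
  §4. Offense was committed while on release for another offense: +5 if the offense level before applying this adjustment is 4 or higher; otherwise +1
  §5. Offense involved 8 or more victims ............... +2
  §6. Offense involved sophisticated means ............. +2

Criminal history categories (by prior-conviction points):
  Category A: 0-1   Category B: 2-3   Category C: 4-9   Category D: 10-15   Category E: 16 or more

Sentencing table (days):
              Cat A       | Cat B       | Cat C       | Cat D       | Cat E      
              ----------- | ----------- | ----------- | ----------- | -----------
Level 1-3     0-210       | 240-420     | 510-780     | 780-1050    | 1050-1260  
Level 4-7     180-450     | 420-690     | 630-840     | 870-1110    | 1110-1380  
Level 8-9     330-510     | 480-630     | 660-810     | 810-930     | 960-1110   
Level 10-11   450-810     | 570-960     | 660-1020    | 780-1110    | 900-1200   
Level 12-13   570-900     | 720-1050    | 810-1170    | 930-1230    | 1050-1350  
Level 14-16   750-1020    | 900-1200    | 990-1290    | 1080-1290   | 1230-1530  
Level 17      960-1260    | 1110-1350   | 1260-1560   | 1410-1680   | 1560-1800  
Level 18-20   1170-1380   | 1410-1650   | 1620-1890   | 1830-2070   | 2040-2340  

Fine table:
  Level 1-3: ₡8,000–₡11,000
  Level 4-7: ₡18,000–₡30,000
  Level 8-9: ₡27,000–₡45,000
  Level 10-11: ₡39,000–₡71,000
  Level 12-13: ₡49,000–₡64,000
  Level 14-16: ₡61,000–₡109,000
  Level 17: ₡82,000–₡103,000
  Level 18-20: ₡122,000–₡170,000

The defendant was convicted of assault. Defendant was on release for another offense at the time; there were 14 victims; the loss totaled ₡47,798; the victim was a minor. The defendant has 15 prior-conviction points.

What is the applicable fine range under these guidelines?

Base offense level for assault: 6.
§1 applies: 6 + 2 = 8.
§3 applies (level before this adjustment is 8 < 13, so +1): 8 + 1 = 9.
§4 applies (level before this adjustment is 9 ≥ 4, so +5): 9 + 5 = 14.
§5 applies: 14 + 2 = 16.
§6 does not apply.
Final offense level: 16.
Level 16 falls in the 14-16 band.
Fine table: Level 14-16 → ₡61,000–₡109,000.

₡61,000–₡109,000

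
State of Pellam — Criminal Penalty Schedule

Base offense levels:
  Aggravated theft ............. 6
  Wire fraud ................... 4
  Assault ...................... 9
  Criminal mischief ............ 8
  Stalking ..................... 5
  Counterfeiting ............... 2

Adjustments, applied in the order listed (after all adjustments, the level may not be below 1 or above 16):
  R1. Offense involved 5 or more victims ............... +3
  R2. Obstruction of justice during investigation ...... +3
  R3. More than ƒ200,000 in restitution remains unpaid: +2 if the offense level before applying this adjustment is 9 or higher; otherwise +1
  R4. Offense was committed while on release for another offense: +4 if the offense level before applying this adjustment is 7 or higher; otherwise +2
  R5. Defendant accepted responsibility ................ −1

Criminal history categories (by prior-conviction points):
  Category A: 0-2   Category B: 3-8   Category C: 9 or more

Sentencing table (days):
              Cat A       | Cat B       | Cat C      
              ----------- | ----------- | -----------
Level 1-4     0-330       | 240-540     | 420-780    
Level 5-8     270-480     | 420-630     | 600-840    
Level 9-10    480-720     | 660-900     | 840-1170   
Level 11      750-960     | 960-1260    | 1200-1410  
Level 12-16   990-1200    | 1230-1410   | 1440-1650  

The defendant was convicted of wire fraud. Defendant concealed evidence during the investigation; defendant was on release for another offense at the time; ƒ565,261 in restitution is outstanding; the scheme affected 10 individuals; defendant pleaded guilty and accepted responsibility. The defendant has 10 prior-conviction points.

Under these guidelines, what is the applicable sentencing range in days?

1440-1650 days

Base offense level for wire fraud: 4.
R1 applies: 4 + 3 = 7.
R2 applies: 7 + 3 = 10.
R3 applies (level before this adjustment is 10 ≥ 9, so +2): 10 + 2 = 12.
R4 applies (level before this adjustment is 12 ≥ 7, so +4): 12 + 4 = 16.
R5 applies: 16 − 1 = 15.
Final offense level: 15.
Criminal history: 10 prior points → Category C (9+).
Level 15 falls in the 12-16 band.
Grid: Level 12-16 × Category C = 1440-1650 days.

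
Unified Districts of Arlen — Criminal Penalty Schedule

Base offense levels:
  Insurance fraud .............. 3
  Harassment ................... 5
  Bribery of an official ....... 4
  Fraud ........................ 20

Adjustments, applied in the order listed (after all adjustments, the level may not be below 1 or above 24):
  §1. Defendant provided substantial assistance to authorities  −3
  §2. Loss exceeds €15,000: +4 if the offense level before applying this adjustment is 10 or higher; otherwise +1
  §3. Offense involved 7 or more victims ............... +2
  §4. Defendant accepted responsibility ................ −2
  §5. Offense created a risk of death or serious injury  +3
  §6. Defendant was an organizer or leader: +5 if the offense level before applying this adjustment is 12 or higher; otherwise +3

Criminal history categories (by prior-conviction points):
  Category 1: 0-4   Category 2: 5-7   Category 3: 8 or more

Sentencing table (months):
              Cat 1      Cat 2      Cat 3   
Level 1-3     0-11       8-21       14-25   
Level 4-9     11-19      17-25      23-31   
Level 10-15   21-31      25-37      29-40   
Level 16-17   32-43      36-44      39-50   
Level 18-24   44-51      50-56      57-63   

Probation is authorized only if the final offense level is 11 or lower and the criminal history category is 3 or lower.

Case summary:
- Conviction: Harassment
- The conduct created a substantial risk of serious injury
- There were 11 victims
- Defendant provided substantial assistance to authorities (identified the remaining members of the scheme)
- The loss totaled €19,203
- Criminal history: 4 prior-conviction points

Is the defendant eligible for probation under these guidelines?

Yes

Base offense level for harassment: 5.
§1 applies: 5 − 3 = 2.
§2 applies (level before this adjustment is 2 < 10, so +1): 2 + 1 = 3.
§3 applies: 3 + 2 = 5.
§5 applies: 5 + 3 = 8.
§6 does not apply.
Final offense level: 8.
Criminal history: 4 prior points → Category 1 (0-4).
Level 8 falls in the 4-9 band.
Grid: Level 4-9 × Category 1 = 11-19 months.
Probation check: level 8 ≤ 11 and category 1 ≤ 3 → eligible.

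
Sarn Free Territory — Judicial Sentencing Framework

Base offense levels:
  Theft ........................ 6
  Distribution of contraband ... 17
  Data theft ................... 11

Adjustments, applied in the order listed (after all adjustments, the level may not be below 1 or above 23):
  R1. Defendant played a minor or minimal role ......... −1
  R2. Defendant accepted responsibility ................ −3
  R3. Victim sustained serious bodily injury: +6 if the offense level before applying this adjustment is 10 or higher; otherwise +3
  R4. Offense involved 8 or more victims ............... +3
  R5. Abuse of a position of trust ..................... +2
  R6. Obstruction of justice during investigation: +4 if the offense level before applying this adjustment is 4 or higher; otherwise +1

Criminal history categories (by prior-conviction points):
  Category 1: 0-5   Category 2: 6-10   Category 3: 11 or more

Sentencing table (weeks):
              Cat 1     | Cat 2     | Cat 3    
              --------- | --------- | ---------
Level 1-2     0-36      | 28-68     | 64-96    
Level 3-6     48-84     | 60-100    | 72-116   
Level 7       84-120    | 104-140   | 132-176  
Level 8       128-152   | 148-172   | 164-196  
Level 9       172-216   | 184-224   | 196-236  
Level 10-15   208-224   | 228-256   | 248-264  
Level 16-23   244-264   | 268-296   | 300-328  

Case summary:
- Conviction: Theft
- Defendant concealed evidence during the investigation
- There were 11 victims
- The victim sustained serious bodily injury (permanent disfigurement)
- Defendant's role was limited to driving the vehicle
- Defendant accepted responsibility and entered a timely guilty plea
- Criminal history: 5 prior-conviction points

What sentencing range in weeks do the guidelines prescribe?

Base offense level for theft: 6.
R1 applies: 6 − 1 = 5.
R2 applies: 5 − 3 = 2.
R3 applies (level before this adjustment is 2 < 10, so +3): 2 + 3 = 5.
R4 applies: 5 + 3 = 8.
R5 does not apply.
R6 applies (level before this adjustment is 8 ≥ 4, so +4): 8 + 4 = 12.
Final offense level: 12.
Criminal history: 5 prior points → Category 1 (0-5).
Level 12 falls in the 10-15 band.
Grid: Level 10-15 × Category 1 = 208-224 weeks.

208-224 weeks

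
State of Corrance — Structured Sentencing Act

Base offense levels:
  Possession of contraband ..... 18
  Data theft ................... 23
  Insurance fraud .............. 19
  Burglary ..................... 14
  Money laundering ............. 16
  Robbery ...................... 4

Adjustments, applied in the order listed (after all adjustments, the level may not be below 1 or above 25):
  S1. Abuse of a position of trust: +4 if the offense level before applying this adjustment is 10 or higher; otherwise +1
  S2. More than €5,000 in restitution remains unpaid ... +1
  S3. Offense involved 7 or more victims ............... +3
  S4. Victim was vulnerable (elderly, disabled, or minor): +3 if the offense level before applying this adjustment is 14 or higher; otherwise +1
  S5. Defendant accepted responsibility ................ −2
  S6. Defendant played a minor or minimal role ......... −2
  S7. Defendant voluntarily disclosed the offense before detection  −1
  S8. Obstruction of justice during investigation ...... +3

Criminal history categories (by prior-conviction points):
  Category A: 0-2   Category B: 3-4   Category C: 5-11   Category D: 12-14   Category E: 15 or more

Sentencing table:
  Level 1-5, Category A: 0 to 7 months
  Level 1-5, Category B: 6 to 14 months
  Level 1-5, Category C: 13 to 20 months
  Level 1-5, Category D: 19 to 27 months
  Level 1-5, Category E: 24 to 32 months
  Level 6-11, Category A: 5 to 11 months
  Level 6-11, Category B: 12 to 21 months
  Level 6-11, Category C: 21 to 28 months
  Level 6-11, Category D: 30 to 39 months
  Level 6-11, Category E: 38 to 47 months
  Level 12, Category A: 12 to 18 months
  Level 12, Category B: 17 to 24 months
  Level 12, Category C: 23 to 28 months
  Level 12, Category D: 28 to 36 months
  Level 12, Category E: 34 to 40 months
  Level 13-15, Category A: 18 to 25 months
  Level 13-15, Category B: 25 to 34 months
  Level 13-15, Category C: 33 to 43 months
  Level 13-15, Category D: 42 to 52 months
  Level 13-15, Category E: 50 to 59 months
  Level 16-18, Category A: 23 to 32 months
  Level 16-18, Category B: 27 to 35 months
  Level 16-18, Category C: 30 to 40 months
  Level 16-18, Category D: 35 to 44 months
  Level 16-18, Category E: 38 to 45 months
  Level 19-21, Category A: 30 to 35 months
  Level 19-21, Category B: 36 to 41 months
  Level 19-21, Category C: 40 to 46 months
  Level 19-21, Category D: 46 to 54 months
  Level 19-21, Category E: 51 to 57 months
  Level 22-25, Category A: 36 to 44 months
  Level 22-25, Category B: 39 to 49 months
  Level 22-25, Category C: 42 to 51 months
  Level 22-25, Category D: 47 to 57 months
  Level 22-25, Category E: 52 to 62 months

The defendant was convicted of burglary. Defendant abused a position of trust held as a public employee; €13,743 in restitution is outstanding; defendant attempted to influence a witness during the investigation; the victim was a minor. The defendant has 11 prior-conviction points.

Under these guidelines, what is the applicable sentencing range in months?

42-51 months

Base offense level for burglary: 14.
S1 applies (level before this adjustment is 14 ≥ 10, so +4): 14 + 4 = 18.
S2 applies: 18 + 1 = 19.
S4 applies (level before this adjustment is 19 ≥ 14, so +3): 19 + 3 = 22.
S6 does not apply.
S7 does not apply.
S8 applies: 22 + 3 = 25.
Final offense level: 25.
Criminal history: 11 prior points → Category C (5-11).
Level 25 falls in the 22-25 band.
Grid: Level 22-25 × Category C = 42-51 months.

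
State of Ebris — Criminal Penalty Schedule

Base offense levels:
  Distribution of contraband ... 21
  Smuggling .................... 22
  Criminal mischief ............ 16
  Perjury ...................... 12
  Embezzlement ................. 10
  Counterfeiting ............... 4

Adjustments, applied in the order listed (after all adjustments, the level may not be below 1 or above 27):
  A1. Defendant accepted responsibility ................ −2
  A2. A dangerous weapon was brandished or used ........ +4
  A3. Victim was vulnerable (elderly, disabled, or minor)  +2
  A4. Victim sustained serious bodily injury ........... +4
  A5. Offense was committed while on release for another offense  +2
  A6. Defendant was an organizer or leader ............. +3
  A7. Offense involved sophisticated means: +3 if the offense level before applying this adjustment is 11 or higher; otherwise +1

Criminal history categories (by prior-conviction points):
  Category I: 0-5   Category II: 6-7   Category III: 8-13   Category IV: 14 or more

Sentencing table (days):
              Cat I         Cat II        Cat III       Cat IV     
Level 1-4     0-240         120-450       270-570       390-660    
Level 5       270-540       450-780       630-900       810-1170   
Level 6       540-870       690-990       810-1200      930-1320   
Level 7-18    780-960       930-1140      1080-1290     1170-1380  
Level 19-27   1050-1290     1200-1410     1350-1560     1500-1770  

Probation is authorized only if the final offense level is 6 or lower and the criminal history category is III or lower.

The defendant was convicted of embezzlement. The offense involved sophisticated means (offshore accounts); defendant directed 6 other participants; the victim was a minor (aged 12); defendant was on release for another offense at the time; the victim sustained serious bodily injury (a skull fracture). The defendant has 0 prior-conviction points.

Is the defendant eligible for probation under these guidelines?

No

Base offense level for embezzlement: 10.
A1 does not apply.
A3 applies: 10 + 2 = 12.
A4 applies: 12 + 4 = 16.
A5 applies: 16 + 2 = 18.
A6 applies: 18 + 3 = 21.
A7 applies (level before this adjustment is 21 ≥ 11, so +3): 21 + 3 = 24.
Final offense level: 24.
Criminal history: 0 prior points → Category I (0-5).
Level 24 falls in the 19-27 band.
Grid: Level 19-27 × Category I = 1050-1290 days.
Probation check: level 24 > 6 and category I ≤ III → not eligible.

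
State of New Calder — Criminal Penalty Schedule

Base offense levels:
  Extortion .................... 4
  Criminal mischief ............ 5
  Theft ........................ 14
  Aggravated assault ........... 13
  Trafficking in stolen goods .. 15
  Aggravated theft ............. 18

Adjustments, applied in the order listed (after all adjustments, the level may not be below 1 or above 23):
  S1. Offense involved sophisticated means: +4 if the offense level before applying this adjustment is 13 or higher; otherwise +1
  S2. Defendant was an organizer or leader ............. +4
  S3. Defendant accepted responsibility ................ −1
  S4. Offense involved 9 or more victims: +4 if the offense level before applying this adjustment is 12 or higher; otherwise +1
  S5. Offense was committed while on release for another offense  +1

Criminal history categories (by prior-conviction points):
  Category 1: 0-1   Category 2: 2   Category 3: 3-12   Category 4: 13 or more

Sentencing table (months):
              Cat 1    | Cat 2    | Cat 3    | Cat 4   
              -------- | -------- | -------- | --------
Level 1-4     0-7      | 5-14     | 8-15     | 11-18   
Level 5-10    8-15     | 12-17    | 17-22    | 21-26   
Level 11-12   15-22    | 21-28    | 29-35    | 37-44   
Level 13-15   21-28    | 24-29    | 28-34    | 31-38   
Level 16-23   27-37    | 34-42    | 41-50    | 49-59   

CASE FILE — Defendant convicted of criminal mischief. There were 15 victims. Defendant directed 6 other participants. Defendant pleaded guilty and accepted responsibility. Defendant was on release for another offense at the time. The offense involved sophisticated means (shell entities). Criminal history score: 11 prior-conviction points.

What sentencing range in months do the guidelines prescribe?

Base offense level for criminal mischief: 5.
S1 applies (level before this adjustment is 5 < 13, so +1): 5 + 1 = 6.
S2 applies: 6 + 4 = 10.
S3 applies: 10 − 1 = 9.
S4 applies (level before this adjustment is 9 < 12, so +1): 9 + 1 = 10.
S5 applies: 10 + 1 = 11.
Final offense level: 11.
Criminal history: 11 prior points → Category 3 (3-12).
Level 11 falls in the 11-12 band.
Grid: Level 11-12 × Category 3 = 29-35 months.

29-35 months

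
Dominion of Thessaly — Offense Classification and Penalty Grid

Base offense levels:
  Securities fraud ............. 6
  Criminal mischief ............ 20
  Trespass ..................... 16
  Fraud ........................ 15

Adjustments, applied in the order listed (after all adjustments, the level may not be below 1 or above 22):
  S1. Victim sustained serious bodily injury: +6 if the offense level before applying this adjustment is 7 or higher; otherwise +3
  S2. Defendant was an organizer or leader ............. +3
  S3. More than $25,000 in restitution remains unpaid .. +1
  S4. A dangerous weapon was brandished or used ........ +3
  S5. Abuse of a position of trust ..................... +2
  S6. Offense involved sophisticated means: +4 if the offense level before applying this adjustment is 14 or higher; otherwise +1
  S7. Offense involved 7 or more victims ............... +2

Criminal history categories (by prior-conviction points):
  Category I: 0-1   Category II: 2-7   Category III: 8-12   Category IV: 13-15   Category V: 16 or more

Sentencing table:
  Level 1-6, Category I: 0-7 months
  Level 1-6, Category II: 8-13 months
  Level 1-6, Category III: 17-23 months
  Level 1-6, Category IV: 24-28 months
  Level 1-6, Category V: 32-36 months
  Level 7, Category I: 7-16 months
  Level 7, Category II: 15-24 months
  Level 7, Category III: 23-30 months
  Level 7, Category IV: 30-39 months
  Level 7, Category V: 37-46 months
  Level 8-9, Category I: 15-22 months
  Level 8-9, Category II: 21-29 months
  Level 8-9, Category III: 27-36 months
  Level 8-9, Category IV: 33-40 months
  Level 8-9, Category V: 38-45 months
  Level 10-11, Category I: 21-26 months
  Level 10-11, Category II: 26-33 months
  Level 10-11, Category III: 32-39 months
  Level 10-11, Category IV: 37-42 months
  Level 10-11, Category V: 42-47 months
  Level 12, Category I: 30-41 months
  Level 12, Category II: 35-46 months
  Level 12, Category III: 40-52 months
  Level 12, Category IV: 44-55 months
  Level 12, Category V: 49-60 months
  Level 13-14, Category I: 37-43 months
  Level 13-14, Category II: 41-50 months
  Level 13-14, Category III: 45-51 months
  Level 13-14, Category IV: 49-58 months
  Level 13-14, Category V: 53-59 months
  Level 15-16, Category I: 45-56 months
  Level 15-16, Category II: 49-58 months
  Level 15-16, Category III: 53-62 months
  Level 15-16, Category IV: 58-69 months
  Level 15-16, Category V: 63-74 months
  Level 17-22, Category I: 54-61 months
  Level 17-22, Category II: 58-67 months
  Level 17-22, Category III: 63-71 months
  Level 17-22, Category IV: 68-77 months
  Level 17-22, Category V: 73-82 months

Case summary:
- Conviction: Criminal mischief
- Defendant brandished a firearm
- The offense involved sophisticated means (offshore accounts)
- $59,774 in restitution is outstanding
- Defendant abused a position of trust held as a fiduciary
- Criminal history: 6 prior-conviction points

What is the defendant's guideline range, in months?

58-67 months

Base offense level for criminal mischief: 20.
S3 applies: 20 + 1 = 21.
S4 applies: 21 + 3 = 24.
S5 applies: 24 + 2 = 26.
S6 applies (level before this adjustment is 26 ≥ 14, so +4): 26 + 4 = 30.
S7 does not apply.
Level 30 exceeds the maximum of 22; capped at 22.
Final offense level: 22.
Criminal history: 6 prior points → Category II (2-7).
Level 22 falls in the 17-22 band.
Grid: Level 17-22 × Category II = 58-67 months.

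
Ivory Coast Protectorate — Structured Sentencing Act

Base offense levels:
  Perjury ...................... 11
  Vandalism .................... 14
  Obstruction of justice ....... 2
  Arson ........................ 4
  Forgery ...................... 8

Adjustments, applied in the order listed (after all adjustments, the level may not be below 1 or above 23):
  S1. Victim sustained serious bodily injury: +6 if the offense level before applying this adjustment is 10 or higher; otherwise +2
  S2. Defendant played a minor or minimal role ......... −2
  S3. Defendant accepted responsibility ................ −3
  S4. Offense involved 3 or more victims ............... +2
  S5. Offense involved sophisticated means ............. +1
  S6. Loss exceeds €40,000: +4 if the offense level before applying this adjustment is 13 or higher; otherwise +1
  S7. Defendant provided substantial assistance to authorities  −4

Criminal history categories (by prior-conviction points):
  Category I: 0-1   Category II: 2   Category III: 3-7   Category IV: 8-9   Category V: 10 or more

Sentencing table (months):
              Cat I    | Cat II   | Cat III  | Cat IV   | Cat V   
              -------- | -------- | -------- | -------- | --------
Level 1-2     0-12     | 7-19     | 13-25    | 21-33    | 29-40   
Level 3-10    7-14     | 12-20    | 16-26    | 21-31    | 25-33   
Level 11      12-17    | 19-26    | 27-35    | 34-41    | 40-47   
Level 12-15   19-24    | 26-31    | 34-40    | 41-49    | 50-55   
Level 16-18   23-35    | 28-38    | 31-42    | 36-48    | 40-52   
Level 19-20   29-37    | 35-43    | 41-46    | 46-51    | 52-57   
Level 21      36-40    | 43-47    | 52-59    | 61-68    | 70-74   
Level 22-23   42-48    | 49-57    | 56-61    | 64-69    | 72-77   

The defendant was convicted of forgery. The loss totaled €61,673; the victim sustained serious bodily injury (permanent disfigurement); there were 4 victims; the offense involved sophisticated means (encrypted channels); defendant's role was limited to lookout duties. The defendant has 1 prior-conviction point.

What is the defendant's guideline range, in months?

Base offense level for forgery: 8.
S1 applies (level before this adjustment is 8 < 10, so +2): 8 + 2 = 10.
S2 applies: 10 − 2 = 8.
S3 does not apply.
S4 applies: 8 + 2 = 10.
S5 applies: 10 + 1 = 11.
S6 applies (level before this adjustment is 11 < 13, so +1): 11 + 1 = 12.
S7 does not apply.
Final offense level: 12.
Criminal history: 1 prior point → Category I (0-1).
Level 12 falls in the 12-15 band.
Grid: Level 12-15 × Category I = 19-24 months.

19-24 months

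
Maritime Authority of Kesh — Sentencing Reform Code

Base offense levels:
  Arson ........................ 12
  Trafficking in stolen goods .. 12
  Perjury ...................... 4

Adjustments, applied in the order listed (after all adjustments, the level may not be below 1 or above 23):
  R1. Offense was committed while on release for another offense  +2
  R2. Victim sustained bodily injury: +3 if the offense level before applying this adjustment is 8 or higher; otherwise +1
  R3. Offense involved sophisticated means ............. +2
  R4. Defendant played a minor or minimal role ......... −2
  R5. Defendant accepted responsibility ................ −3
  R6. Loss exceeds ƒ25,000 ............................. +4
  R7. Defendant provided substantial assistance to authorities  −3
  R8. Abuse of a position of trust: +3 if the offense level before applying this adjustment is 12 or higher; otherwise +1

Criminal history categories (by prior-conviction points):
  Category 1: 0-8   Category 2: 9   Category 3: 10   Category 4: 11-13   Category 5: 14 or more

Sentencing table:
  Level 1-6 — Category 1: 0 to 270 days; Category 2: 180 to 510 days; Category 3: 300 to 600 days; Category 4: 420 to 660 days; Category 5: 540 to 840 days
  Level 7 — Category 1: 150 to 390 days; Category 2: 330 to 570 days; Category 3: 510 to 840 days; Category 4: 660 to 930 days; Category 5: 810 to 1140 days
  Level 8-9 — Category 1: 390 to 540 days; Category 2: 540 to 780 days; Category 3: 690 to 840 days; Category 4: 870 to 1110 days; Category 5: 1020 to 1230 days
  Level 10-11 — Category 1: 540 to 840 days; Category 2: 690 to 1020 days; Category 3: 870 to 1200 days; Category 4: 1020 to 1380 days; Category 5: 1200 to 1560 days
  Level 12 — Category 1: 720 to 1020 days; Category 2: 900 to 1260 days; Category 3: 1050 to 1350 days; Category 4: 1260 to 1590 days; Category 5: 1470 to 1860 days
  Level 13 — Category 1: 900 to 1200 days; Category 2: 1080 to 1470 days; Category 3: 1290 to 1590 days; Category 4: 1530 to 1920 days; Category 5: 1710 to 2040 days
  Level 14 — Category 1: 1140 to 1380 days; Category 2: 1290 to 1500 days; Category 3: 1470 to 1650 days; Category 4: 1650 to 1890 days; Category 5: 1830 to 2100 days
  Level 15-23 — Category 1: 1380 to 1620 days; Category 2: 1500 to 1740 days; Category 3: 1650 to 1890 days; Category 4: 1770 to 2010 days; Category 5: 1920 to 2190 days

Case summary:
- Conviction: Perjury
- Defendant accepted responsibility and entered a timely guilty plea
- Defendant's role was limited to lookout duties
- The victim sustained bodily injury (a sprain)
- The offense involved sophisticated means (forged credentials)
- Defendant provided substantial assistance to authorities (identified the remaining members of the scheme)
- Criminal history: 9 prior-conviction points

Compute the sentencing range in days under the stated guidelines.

180-510 days

Base offense level for perjury: 4.
R2 applies (level before this adjustment is 4 < 8, so +1): 4 + 1 = 5.
R3 applies: 5 + 2 = 7.
R4 applies: 7 − 2 = 5.
R5 applies: 5 − 3 = 2.
R7 applies: 2 − 3 = -1.
R8 does not apply.
Level -1 is below the minimum of 1; floored at 1.
Final offense level: 1.
Criminal history: 9 prior points → Category 2 (9).
Level 1 falls in the 1-6 band.
Grid: Level 1-6 × Category 2 = 180-510 days.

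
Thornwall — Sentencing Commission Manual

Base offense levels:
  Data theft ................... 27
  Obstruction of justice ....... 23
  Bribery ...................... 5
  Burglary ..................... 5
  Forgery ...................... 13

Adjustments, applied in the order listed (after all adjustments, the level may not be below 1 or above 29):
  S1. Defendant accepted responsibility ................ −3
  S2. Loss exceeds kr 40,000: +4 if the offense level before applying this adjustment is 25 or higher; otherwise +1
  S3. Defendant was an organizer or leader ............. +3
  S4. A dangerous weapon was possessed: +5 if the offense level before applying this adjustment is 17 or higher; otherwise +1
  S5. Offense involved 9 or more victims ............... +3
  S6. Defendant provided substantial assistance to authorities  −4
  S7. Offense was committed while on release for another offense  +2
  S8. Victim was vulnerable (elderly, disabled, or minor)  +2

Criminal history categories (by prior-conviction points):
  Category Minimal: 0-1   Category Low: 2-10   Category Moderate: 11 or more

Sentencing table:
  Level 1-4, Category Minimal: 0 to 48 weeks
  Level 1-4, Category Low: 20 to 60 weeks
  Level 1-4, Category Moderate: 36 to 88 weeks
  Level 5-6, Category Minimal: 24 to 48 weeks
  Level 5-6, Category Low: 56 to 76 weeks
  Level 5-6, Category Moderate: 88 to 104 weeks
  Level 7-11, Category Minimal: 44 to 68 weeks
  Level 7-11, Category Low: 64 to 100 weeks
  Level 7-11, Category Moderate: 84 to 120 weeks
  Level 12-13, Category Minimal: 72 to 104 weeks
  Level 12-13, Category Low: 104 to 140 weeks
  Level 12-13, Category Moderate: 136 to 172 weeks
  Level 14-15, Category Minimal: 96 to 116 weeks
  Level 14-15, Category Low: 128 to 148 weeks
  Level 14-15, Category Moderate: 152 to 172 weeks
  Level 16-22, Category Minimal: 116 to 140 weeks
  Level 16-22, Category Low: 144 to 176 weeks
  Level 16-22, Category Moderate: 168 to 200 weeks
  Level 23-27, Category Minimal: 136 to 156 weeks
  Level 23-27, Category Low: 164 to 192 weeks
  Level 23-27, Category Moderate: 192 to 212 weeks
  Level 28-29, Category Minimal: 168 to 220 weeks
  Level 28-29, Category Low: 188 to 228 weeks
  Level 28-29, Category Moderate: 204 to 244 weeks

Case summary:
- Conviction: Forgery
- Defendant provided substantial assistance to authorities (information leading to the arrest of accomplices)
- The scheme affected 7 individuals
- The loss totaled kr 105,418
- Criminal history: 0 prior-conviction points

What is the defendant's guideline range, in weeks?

44-68 weeks

Base offense level for forgery: 13.
S1 does not apply.
S2 applies (level before this adjustment is 13 < 25, so +1): 13 + 1 = 14.
S4 does not apply.
S5 does not apply.
S6 applies: 14 − 4 = 10.
S7 does not apply.
Final offense level: 10.
Criminal history: 0 prior points → Category Minimal (0-1).
Level 10 falls in the 7-11 band.
Grid: Level 7-11 × Category Minimal = 44-68 weeks.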